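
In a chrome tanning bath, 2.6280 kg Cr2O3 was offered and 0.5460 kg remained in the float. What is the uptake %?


Formula: Uptake = (offered - residual) / offered * 100
Substituting: Uptake = (2.6280 - 0.5460) / 2.6280 * 100
Result: 79.2237 %


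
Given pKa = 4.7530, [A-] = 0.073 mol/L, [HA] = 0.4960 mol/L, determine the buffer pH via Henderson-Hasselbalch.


ratio = [A-] / [HA] = 0.073 / 0.4960 = 0.1472
log10(ratio) = -0.8322
pH = pKa + log10(ratio) = 4.7530 - 0.8322 = 3.9208


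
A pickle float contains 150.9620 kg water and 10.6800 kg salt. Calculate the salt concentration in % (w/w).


Formula: Conc = salt / (water + salt) * 100
Substituting: Conc = 10.6800 / (150.9620 + 10.6800) * 100
Result: 6.6072 %


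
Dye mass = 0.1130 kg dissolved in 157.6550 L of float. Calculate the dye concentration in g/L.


Formula: Conc = dye_mass(kg) / volume(L) * 1000
Substituting: Conc = 0.1130 / 157.6550 * 1000
Result: 0.7168 g/L


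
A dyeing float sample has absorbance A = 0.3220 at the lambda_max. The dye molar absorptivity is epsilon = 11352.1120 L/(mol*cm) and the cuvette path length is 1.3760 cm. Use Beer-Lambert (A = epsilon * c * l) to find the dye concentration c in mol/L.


Formula: c = A / (epsilon * l)
Substituting: c = 0.3220 / (11352.1120 * 1.3760)
Result: 2.0614e-05 mol/L


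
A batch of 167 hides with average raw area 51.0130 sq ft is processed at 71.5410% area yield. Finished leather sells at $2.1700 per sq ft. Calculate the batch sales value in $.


Raw_total = N * avg_area = 167 * 51.0130 = 8519.1710 sq ft
Finished = Raw_total * yield / 100 = 8519.1710 * 71.5410 / 100 = 6094.7001 sq ft
Value = Finished * price = 6094.7001 * 2.1700 = 13225.4993 $


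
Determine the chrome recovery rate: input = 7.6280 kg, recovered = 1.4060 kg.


Formula: Recovery = recovered / input * 100
Substituting: Recovery = 1.4060 / 7.6280 * 100
Result: 18.4321 %


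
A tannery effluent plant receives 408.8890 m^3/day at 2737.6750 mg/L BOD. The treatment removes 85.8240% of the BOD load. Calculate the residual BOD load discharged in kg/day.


Load_in = volume * conc / 1000 = 408.8890 * 2737.6750 / 1000 = 1119.4052 kg/day
Removed = Load_in * eff / 100 = 1119.4052 * 85.8240 / 100 = 960.7183 kg/day
Load_out = Load_in - Removed = 1119.4052 - 960.7183 = 158.6869 kg/day


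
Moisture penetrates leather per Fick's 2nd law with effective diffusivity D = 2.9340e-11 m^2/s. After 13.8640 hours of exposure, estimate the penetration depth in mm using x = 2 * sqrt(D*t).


t = 13.8640 hr * 3600 = 49910.4000 s
D * t = 2.9340e-11 * 49910.4000 = 1.4644e-06
x = 2 * sqrt(D*t) = 2 * sqrt(1.4644e-06) = 0.00242022 m = 2.4202 mm


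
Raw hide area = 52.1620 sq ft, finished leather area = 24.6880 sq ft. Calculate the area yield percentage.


Formula: Yield = finished / raw * 100
Substituting: Yield = 24.6880 / 52.1620 * 100
Result: 47.3295 %


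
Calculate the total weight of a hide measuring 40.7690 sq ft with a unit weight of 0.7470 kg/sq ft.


Formula: Weight = area * weight_per_sqft
Substituting: Weight = 40.7690 * 0.7470
Result: 30.4544 kg


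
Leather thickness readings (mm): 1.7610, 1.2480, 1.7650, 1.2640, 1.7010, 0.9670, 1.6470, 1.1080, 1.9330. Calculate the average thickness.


Formula: Average = sum / n
Substituting: Average = 13.3940 / 9
Result: 1.4882 mm


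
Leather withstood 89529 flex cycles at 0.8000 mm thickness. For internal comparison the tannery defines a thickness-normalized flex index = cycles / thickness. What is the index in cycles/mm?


Formula: Index = cycles / thickness
Substituting: Index = 89529 / 0.8000
Result: 111911.2500 cycles/mm


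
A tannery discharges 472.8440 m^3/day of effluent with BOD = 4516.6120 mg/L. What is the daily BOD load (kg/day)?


Formula: BOD_load = volume * conc / 1000
Substituting: BOD_load = 472.8440 * 4516.6120 / 1000
Result: 2135.6529 kg/day


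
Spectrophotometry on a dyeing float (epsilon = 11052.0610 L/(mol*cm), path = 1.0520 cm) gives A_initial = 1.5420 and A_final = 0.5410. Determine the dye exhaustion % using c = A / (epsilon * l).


c_initial = A_i / (epsilon * l) = 1.5420 / (11052.0610 * 1.0520) = 1.3262e-04 mol/L
c_final = A_f / (epsilon * l) = 0.5410 / (11052.0610 * 1.0520) = 4.6531e-05 mol/L
Exhaustion = (c_initial - c_final) / c_initial * 100 = (1.3262e-04 - 4.6531e-05) / 1.3262e-04 * 100 = 64.9157 %


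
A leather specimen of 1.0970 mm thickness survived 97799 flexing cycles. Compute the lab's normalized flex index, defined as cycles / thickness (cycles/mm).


Formula: Index = cycles / thickness
Substituting: Index = 97799 / 1.0970
Result: 89151.3218 cycles/mm


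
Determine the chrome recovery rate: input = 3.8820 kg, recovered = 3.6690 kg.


Formula: Recovery = recovered / input * 100
Substituting: Recovery = 3.6690 / 3.8820 * 100
Result: 94.5131 %


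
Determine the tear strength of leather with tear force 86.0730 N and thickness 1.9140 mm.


Formula: Tear strength = force / thickness
Substituting: Tear strength = 86.0730 / 1.9140
Result: 44.9702 N/mm


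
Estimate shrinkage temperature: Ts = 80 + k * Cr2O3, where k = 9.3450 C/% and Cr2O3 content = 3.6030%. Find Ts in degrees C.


Formula: Ts = 80 + k * Cr2O3
Substituting: Ts = 80 + 9.3450 * 3.6030
Result: 113.6700 C


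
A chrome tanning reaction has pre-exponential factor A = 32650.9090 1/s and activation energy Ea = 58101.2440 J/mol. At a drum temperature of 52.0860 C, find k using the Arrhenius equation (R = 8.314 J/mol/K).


T_K = T_C + 273.15 = 52.0860 + 273.15 = 325.2360 K
exponent = -Ea / (R * T_K) = -58101.2440 / (8.314 * 325.2360) = -21.4871
k = A * exp(exponent) = 32650.9090 * exp(-21.4871) = 1.5212e-05 1/s


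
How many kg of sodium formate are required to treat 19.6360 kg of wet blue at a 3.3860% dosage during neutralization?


Formula: Neutralizer = substrate * pct / 100
Substituting: Neutralizer = 19.6360 * 3.3860 / 100
Result: 0.6649 kg


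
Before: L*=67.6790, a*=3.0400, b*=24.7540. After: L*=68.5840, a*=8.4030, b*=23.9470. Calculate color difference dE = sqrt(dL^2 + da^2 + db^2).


dL = 0.9050, da = 5.3630, db = -0.8070
dE = sqrt(0.9050^2 + 5.3630^2 + (-0.8070)^2) = 5.4984


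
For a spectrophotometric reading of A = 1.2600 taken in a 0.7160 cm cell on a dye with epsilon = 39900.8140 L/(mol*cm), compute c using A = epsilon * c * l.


Formula: c = A / (epsilon * l)
Substituting: c = 1.2600 / (39900.8140 * 0.7160)
Result: 4.4104e-05 mol/L


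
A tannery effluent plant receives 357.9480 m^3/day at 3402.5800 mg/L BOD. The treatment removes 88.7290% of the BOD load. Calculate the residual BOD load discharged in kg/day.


Load_in = volume * conc / 1000 = 357.9480 * 3402.5800 / 1000 = 1217.9467 kg/day
Removed = Load_in * eff / 100 = 1217.9467 * 88.7290 / 100 = 1080.6719 kg/day
Load_out = Load_in - Removed = 1217.9467 - 1080.6719 = 137.2748 kg/day


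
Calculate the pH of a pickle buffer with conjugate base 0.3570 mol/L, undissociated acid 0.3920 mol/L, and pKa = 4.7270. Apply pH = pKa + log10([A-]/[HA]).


ratio = [A-] / [HA] = 0.3570 / 0.3920 = 0.9107
log10(ratio) = -0.0406179
pH = pKa + log10(ratio) = 4.7270 - 0.0406179 = 4.6864


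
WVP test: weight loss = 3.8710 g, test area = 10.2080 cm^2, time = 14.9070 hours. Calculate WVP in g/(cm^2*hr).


Formula: WVP = loss / (area * time)
Substituting: WVP = 3.8710 / (10.2080 * 14.9070)
Result: 0.0254385 g/(cm^2*hr)


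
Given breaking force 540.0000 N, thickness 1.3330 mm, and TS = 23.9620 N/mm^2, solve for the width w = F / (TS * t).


Formula: w = F / (TS * t)
Substituting: w = 540.0000 / (23.9620 * 1.3330)
Result: 16.9060 mm


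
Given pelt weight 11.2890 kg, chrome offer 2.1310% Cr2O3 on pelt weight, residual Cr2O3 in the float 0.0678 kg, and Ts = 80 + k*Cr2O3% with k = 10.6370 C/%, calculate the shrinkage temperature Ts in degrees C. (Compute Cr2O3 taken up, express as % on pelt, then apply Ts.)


Offered = pelt * offer_pct / 100 = 11.2890 * 2.1310 / 100 = 0.2406 kg
Uptake = offered - residual = 0.2406 - 0.0678 = 0.1728 kg
Cr2O3% on pelt = uptake / pelt * 100 = 0.1728 / 11.2890 * 100 = 1.5304 %
Ts = 80 + k * Cr2O3% = 80 + 10.6370 * 1.5304 = 96.2790 C


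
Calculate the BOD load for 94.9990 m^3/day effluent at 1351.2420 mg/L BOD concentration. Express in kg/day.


Formula: BOD_load = volume * conc / 1000
Substituting: BOD_load = 94.9990 * 1351.2420 / 1000
Result: 128.3666 kg/day


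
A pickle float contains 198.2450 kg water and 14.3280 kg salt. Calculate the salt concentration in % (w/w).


Formula: Conc = salt / (water + salt) * 100
Substituting: Conc = 14.3280 / (198.2450 + 14.3280) * 100
Result: 6.7403 %


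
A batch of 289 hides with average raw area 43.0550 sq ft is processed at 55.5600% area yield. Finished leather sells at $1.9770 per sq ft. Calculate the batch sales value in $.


Raw_total = N * avg_area = 289 * 43.0550 = 12442.8950 sq ft
Finished = Raw_total * yield / 100 = 12442.8950 * 55.5600 / 100 = 6913.2725 sq ft
Value = Finished * price = 6913.2725 * 1.9770 = 13667.5397 $


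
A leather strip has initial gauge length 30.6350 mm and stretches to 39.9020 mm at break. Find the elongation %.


Formula: Elongation = (Lf - L0) / L0 * 100
Substituting: Elongation = (39.9020 - 30.6350) / 30.6350 * 100
Result: 30.2497 %


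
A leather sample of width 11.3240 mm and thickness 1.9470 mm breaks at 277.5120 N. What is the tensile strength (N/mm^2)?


Formula: TS = force / (width * thickness)
Substituting: TS = 277.5120 / (11.3240 * 1.9470)
Result: 12.5868 N/mm^2


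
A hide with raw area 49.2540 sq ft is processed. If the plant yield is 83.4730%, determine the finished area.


Formula: finished = raw * yield / 100
Substituting: finished = 49.2540 * 83.4730 / 100
Result: 41.1138 sq ft


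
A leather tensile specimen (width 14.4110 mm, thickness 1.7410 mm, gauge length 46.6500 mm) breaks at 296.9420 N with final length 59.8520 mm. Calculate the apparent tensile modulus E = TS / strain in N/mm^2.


TS = F / (w * t) = 296.9420 / (14.4110 * 1.7410) = 11.8353 N/mm^2
strain = (Lf - L0) / L0 = (59.8520 - 46.6500) / 46.6500 = 0.2830
E = TS / strain = 11.8353 / 0.2830 = 41.8206 N/mm^2


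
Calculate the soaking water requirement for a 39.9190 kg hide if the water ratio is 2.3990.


Formula: Water = hide_weight * ratio
Substituting: Water = 39.9190 * 2.3990
Result: 95.7657 kg


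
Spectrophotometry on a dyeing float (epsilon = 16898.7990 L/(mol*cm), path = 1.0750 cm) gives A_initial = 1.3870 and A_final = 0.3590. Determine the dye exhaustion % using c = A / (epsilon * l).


c_initial = A_i / (epsilon * l) = 1.3870 / (16898.7990 * 1.0750) = 7.6351e-05 mol/L
c_final = A_f / (epsilon * l) = 0.3590 / (16898.7990 * 1.0750) = 1.9762e-05 mol/L
Exhaustion = (c_initial - c_final) / c_initial * 100 = (7.6351e-05 - 1.9762e-05) / 7.6351e-05 * 100 = 74.1168 %


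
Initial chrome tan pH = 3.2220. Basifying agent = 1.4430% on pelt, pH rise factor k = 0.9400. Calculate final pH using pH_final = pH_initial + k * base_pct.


Formula: pH_final = pH_initial + k * base_pct
Substituting: pH_final = 3.2220 + 0.9400 * 1.4430
Result: 4.5784


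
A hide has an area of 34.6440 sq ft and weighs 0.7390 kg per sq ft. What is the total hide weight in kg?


Formula: Weight = area * weight_per_sqft
Substituting: Weight = 34.6440 * 0.7390
Result: 25.6019 kg


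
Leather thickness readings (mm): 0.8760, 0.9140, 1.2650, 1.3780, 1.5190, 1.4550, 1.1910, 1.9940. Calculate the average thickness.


Formula: Average = sum / n
Substituting: Average = 10.5920 / 8
Result: 1.3240 mm


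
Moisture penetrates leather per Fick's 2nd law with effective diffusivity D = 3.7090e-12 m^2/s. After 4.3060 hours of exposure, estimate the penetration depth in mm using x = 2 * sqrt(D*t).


t = 4.3060 hr * 3600 = 15501.6000 s
D * t = 3.7090e-12 * 15501.6000 = 5.7495e-08
x = 2 * sqrt(D*t) = 2 * sqrt(5.7495e-08) = 4.7956e-04 m = 0.4796 mm


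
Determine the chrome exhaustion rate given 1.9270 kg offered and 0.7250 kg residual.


Formula: Uptake = (offered - residual) / offered * 100
Substituting: Uptake = (1.9270 - 0.7250) / 1.9270 * 100
Result: 62.3768 %


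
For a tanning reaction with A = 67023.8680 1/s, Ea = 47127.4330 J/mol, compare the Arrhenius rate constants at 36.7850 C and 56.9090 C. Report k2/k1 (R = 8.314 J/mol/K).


T1 = 36.7850 + 273.15 = 309.9350 K; T2 = 56.9090 + 273.15 = 330.0590 K
k1 = A * exp(-Ea/(R*T1)) = 67023.8680 * exp(-47127.4330/(8.314*309.9350)) = 7.6447e-04 1/s
k2 = A * exp(-Ea/(R*T2)) = 67023.8680 * exp(-47127.4330/(8.314*330.0590)) = 0.00233154 1/s
k2/k1 = 0.00233154 / 7.6447e-04 = 3.0499


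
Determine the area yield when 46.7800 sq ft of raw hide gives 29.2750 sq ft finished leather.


Formula: Yield = finished / raw * 100
Substituting: Yield = 29.2750 / 46.7800 * 100
Result: 62.5802 %


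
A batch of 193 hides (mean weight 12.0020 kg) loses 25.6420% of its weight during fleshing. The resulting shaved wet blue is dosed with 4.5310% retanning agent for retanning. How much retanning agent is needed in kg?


Total_raw = N * avg_wt = 193 * 12.0020 = 2316.3860 kg
Substrate = Total_raw * (1 - loss/100) = 2316.3860 * (1 - 25.6420/100) = 1722.4183 kg
Retan = Substrate * pct / 100 = 1722.4183 * 4.5310 / 100 = 78.0428 kg


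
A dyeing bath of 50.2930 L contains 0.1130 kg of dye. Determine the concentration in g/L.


Formula: Conc = dye_mass(kg) / volume(L) * 1000
Substituting: Conc = 0.1130 / 50.2930 * 1000
Result: 2.2468 g/L


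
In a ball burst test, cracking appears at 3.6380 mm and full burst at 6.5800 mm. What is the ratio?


Formula: Ratio = crack / burst
Substituting: Ratio = 3.6380 / 6.5800
Result: 0.5529


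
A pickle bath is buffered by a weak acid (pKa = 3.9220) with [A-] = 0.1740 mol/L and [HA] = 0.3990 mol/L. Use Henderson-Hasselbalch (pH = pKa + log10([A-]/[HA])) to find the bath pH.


ratio = [A-] / [HA] = 0.1740 / 0.3990 = 0.4361
log10(ratio) = -0.3604
pH = pKa + log10(ratio) = 3.9220 - 0.3604 = 3.5616


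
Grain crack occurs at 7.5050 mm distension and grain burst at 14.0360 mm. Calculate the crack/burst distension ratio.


Formula: Ratio = crack / burst
Substituting: Ratio = 7.5050 / 14.0360
Result: 0.5347


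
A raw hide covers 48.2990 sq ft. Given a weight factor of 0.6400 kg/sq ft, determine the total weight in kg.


Formula: Weight = area * weight_per_sqft
Substituting: Weight = 48.2990 * 0.6400
Result: 30.9114 kg


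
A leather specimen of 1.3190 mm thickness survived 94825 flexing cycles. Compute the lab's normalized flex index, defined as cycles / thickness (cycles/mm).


Formula: Index = cycles / thickness
Substituting: Index = 94825 / 1.3190
Result: 71891.5845 cycles/mm


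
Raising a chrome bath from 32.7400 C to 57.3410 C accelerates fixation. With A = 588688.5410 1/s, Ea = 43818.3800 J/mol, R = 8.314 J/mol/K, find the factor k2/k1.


T1 = 32.7400 + 273.15 = 305.8900 K; T2 = 57.3410 + 273.15 = 330.4910 K
k1 = A * exp(-Ea/(R*T1)) = 588688.5410 * exp(-43818.3800/(8.314*305.8900)) = 0.0193671 1/s
k2 = A * exp(-Ea/(R*T2)) = 588688.5410 * exp(-43818.3800/(8.314*330.4910)) = 0.0698344 1/s
k2/k1 = 0.0698344 / 0.0193671 = 3.6058


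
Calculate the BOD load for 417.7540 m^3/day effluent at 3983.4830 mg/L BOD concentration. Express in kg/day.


Formula: BOD_load = volume * conc / 1000
Substituting: BOD_load = 417.7540 * 3983.4830 / 1000
Result: 1664.1160 kg/day


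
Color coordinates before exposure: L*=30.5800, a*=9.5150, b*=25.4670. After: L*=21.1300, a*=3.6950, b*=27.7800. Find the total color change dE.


dL = -9.4500, da = -5.8200, db = 2.3130
dE = sqrt((-9.4500)^2 + (-5.8200)^2 + 2.3130^2) = 11.3369


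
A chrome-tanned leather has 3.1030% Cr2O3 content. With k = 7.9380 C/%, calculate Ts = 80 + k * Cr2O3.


Formula: Ts = 80 + k * Cr2O3
Substituting: Ts = 80 + 7.9380 * 3.1030
Result: 104.6316 C


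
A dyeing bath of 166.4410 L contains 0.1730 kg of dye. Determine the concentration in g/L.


Formula: Conc = dye_mass(kg) / volume(L) * 1000
Substituting: Conc = 0.1730 / 166.4410 * 1000
Result: 1.0394 g/L


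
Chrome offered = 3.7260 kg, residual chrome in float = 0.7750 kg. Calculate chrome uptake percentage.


Formula: Uptake = (offered - residual) / offered * 100
Substituting: Uptake = (3.7260 - 0.7750) / 3.7260 * 100
Result: 79.2002 %


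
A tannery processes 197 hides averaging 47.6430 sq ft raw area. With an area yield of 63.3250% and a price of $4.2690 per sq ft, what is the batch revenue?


Raw_total = N * avg_area = 197 * 47.6430 = 9385.6710 sq ft
Finished = Raw_total * yield / 100 = 9385.6710 * 63.3250 / 100 = 5943.4762 sq ft
Value = Finished * price = 5943.4762 * 4.2690 = 25372.6997 $


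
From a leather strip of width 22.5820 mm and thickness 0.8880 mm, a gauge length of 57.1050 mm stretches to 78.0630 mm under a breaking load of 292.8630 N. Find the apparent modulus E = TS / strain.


TS = F / (w * t) = 292.8630 / (22.5820 * 0.8880) = 14.6046 N/mm^2
strain = (Lf - L0) / L0 = (78.0630 - 57.1050) / 57.1050 = 0.3670
E = TS / strain = 14.6046 / 0.3670 = 39.7936 N/mm^2


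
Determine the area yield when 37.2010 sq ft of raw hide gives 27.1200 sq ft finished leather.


Formula: Yield = finished / raw * 100
Substituting: Yield = 27.1200 / 37.2010 * 100
Result: 72.9013 %


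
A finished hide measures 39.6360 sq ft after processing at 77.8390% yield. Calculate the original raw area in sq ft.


Formula: raw = finished * 100 / yield
Substituting: raw = 39.6360 * 100 / 77.8390
Result: 50.9205 sq ft


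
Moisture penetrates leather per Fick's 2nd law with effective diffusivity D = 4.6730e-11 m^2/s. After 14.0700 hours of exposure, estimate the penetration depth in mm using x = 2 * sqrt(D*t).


t = 14.0700 hr * 3600 = 50652.0000 s
D * t = 4.6730e-11 * 50652.0000 = 2.3670e-06
x = 2 * sqrt(D*t) = 2 * sqrt(2.3670e-06) = 0.00307699 m = 3.0770 mm


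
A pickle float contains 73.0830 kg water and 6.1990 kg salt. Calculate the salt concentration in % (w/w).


Formula: Conc = salt / (water + salt) * 100
Substituting: Conc = 6.1990 / (73.0830 + 6.1990) * 100
Result: 7.8189 %


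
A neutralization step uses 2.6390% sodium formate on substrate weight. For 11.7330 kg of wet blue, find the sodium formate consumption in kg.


Formula: Neutralizer = substrate * pct / 100
Substituting: Neutralizer = 11.7330 * 2.6390 / 100
Result: 0.3096 kg


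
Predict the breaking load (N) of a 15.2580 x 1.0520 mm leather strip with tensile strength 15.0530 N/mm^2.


Formula: F = TS * w * t
Substituting: F = 15.0530 * 15.2580 * 1.0520
Result: 241.6220 N


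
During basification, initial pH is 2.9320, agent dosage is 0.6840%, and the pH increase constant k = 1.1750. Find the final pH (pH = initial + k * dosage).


Formula: pH_final = pH_initial + k * base_pct
Substituting: pH_final = 2.9320 + 1.1750 * 0.6840
Result: 3.7357


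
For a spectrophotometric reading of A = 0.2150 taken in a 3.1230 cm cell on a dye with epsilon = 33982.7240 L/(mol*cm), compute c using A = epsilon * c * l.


Formula: c = A / (epsilon * l)
Substituting: c = 0.2150 / (33982.7240 * 3.1230)
Result: 2.0259e-06 mol/L


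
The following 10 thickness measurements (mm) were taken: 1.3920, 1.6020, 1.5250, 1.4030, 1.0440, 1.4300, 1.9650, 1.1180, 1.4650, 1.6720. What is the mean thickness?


Formula: Average = sum / n
Substituting: Average = 14.6160 / 10
Result: 1.4616 mm


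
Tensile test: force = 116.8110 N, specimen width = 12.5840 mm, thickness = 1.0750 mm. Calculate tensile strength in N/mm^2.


Formula: TS = force / (width * thickness)
Substituting: TS = 116.8110 / (12.5840 * 1.0750)
Result: 8.6349 N/mm^2


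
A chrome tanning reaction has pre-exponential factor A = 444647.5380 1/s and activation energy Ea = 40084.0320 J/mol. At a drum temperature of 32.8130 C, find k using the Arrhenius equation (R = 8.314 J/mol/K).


T_K = T_C + 273.15 = 32.8130 + 273.15 = 305.9630 K
exponent = -Ea / (R * T_K) = -40084.0320 / (8.314 * 305.9630) = -15.7577
k = A * exp(exponent) = 444647.5380 * exp(-15.7577) = 0.0637587 1/s


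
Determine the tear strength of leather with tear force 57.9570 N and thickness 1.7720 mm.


Formula: Tear strength = force / thickness
Substituting: Tear strength = 57.9570 / 1.7720
Result: 32.7071 N/mm


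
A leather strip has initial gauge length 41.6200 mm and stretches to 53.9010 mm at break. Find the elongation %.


Formula: Elongation = (Lf - L0) / L0 * 100
Substituting: Elongation = (53.9010 - 41.6200) / 41.6200 * 100
Result: 29.5074 %


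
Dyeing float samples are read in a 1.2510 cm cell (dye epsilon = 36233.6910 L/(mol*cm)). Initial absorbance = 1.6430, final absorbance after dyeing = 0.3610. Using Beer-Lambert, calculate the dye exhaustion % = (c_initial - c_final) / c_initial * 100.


c_initial = A_i / (epsilon * l) = 1.6430 / (36233.6910 * 1.2510) = 3.6247e-05 mol/L
c_final = A_f / (epsilon * l) = 0.3610 / (36233.6910 * 1.2510) = 7.9641e-06 mol/L
Exhaustion = (c_initial - c_final) / c_initial * 100 = (3.6247e-05 - 7.9641e-06) / 3.6247e-05 * 100 = 78.0280 %


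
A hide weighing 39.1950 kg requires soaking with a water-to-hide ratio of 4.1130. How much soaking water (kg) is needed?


Formula: Water = hide_weight * ratio
Substituting: Water = 39.1950 * 4.1130
Result: 161.2090 kg


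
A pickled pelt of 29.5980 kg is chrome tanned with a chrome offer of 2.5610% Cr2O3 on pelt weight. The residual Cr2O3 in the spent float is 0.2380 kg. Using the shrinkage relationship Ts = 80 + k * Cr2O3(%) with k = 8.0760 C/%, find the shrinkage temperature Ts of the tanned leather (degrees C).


Offered = pelt * offer_pct / 100 = 29.5980 * 2.5610 / 100 = 0.7580 kg
Uptake = offered - residual = 0.7580 - 0.2380 = 0.5200 kg
Cr2O3% on pelt = uptake / pelt * 100 = 0.5200 / 29.5980 * 100 = 1.7569 %
Ts = 80 + k * Cr2O3% = 80 + 8.0760 * 1.7569 = 94.1887 C


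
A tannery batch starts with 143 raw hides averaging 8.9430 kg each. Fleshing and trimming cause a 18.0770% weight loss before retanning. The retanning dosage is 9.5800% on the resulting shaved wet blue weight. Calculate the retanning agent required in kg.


Total_raw = N * avg_wt = 143 * 8.9430 = 1278.8490 kg
Substrate = Total_raw * (1 - loss/100) = 1278.8490 * (1 - 18.0770/100) = 1047.6715 kg
Retan = Substrate * pct / 100 = 1047.6715 * 9.5800 / 100 = 100.3669 kg


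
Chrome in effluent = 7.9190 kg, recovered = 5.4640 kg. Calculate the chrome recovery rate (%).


Formula: Recovery = recovered / input * 100
Substituting: Recovery = 5.4640 / 7.9190 * 100
Result: 68.9986 %


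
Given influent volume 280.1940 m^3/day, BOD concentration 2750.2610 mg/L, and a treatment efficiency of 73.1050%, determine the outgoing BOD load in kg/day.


Load_in = volume * conc / 1000 = 280.1940 * 2750.2610 / 1000 = 770.6066 kg/day
Removed = Load_in * eff / 100 = 770.6066 * 73.1050 / 100 = 563.3520 kg/day
Load_out = Load_in - Removed = 770.6066 - 563.3520 = 207.2547 kg/day


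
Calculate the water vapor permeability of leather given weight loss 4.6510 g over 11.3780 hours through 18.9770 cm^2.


Formula: WVP = loss / (area * time)
Substituting: WVP = 4.6510 / (18.9770 * 11.3780)
Result: 0.0215404 g/(cm^2*hr)


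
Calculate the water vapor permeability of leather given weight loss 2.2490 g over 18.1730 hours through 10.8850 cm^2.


Formula: WVP = loss / (area * time)
Substituting: WVP = 2.2490 / (10.8850 * 18.1730)
Result: 0.0113693 g/(cm^2*hr)


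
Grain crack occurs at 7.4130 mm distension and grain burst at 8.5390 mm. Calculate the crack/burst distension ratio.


Formula: Ratio = crack / burst
Substituting: Ratio = 7.4130 / 8.5390
Result: 0.8681


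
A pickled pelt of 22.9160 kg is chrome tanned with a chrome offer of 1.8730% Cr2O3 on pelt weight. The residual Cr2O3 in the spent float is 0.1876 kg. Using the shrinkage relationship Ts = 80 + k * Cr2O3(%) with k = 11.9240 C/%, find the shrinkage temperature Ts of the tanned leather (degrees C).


Offered = pelt * offer_pct / 100 = 22.9160 * 1.8730 / 100 = 0.4292 kg
Uptake = offered - residual = 0.4292 - 0.1876 = 0.2416 kg
Cr2O3% on pelt = uptake / pelt * 100 = 0.2416 / 22.9160 * 100 = 1.0544 %
Ts = 80 + k * Cr2O3% = 80 + 11.9240 * 1.0544 = 92.5722 C


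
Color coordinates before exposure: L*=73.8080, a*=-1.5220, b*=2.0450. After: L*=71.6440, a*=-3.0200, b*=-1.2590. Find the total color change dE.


dL = -2.1640, da = -1.4980, db = -3.3040
dE = sqrt((-2.1640)^2 + (-1.4980)^2 + (-3.3040)^2) = 4.2241


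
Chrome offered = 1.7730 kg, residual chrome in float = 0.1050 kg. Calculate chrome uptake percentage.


Formula: Uptake = (offered - residual) / offered * 100
Substituting: Uptake = (1.7730 - 0.1050) / 1.7730 * 100
Result: 94.0778 %


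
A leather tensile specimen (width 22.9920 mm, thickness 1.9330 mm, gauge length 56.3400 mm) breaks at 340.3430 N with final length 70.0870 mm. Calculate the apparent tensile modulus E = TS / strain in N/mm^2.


TS = F / (w * t) = 340.3430 / (22.9920 * 1.9330) = 7.6579 N/mm^2
strain = (Lf - L0) / L0 = (70.0870 - 56.3400) / 56.3400 = 0.2440
E = TS / strain = 7.6579 / 0.2440 = 31.3846 N/mm^2


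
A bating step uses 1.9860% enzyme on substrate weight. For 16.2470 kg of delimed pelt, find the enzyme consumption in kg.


Formula: Enzyme = substrate * pct / 100
Substituting: Enzyme = 16.2470 * 1.9860 / 100
Result: 0.3227 kg


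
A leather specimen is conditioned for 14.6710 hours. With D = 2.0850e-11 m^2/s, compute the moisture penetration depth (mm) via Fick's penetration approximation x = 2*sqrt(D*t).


t = 14.6710 hr * 3600 = 52815.6000 s
D * t = 2.0850e-11 * 52815.6000 = 1.1012e-06
x = 2 * sqrt(D*t) = 2 * sqrt(1.1012e-06) = 0.00209877 m = 2.0988 mm


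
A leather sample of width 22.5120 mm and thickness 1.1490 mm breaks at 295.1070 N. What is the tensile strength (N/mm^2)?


Formula: TS = force / (width * thickness)
Substituting: TS = 295.1070 / (22.5120 * 1.1490)
Result: 11.4089 N/mm^2


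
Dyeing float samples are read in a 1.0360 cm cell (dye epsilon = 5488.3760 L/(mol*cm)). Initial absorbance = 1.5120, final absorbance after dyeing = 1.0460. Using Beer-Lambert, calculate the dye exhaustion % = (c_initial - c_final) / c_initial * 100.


c_initial = A_i / (epsilon * l) = 1.5120 / (5488.3760 * 1.0360) = 2.6592e-04 mol/L
c_final = A_f / (epsilon * l) = 1.0460 / (5488.3760 * 1.0360) = 1.8396e-04 mol/L
Exhaustion = (c_initial - c_final) / c_initial * 100 = (2.6592e-04 - 1.8396e-04) / 2.6592e-04 * 100 = 30.8201 %


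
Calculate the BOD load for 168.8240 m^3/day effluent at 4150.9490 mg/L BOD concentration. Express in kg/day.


Formula: BOD_load = volume * conc / 1000
Substituting: BOD_load = 168.8240 * 4150.9490 / 1000
Result: 700.7798 kg/day


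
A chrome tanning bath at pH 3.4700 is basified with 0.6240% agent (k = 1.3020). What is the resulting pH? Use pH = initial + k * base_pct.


Formula: pH_final = pH_initial + k * base_pct
Substituting: pH_final = 3.4700 + 1.3020 * 0.6240
Result: 4.2824


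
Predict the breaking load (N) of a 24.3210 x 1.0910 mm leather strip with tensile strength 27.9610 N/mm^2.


Formula: F = TS * w * t
Substituting: F = 27.9610 * 24.3210 * 1.0910
Result: 741.9231 N


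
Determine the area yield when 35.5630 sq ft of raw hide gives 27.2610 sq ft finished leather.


Formula: Yield = finished / raw * 100
Substituting: Yield = 27.2610 / 35.5630 * 100
Result: 76.6555 %


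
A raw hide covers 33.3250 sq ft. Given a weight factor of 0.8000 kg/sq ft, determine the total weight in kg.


Formula: Weight = area * weight_per_sqft
Substituting: Weight = 33.3250 * 0.8000
Result: 26.6600 kg


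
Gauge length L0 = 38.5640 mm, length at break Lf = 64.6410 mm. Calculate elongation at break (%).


Formula: Elongation = (Lf - L0) / L0 * 100
Substituting: Elongation = (64.6410 - 38.5640) / 38.5640 * 100
Result: 67.6201 %


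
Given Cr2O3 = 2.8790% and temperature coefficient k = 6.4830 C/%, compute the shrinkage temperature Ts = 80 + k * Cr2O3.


Formula: Ts = 80 + k * Cr2O3
Substituting: Ts = 80 + 6.4830 * 2.8790
Result: 98.6646 C


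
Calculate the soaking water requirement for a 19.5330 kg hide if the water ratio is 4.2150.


Formula: Water = hide_weight * ratio
Substituting: Water = 19.5330 * 4.2150
Result: 82.3316 kg


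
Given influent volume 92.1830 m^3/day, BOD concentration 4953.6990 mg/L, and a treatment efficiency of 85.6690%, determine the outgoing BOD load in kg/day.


Load_in = volume * conc / 1000 = 92.1830 * 4953.6990 / 1000 = 456.6468 kg/day
Removed = Load_in * eff / 100 = 456.6468 * 85.6690 / 100 = 391.2048 kg/day
Load_out = Load_in - Removed = 456.6468 - 391.2048 = 65.4421 kg/day


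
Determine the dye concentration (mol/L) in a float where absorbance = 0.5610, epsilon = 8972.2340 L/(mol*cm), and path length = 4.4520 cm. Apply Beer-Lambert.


Formula: c = A / (epsilon * l)
Substituting: c = 0.5610 / (8972.2340 * 4.4520)
Result: 1.4045e-05 mol/L


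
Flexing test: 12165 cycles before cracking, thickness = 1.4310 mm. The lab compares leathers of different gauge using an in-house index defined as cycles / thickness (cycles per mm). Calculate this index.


Formula: Index = cycles / thickness
Substituting: Index = 12165 / 1.4310
Result: 8501.0482 cycles/mm


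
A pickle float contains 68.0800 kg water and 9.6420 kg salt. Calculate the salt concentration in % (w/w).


Formula: Conc = salt / (water + salt) * 100
Substituting: Conc = 9.6420 / (68.0800 + 9.6420) * 100
Result: 12.4058 %


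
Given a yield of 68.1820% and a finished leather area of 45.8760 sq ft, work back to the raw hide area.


Formula: raw = finished * 100 / yield
Substituting: raw = 45.8760 * 100 / 68.1820
Result: 67.2846 sq ft


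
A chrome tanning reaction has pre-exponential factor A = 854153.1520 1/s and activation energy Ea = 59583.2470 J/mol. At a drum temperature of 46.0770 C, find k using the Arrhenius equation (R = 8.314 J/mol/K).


T_K = T_C + 273.15 = 46.0770 + 273.15 = 319.2270 K
exponent = -Ea / (R * T_K) = -59583.2470 / (8.314 * 319.2270) = -22.4499
k = A * exp(exponent) = 854153.1520 * exp(-22.4499) = 1.5194e-04 1/s


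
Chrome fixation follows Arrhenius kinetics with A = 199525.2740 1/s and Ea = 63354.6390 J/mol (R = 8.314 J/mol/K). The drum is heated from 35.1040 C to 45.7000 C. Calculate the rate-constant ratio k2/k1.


T1 = 35.1040 + 273.15 = 308.2540 K; T2 = 45.7000 + 273.15 = 318.8500 K
k1 = A * exp(-Ea/(R*T1)) = 199525.2740 * exp(-63354.6390/(8.314*308.2540)) = 3.6640e-06 1/s
k2 = A * exp(-Ea/(R*T2)) = 199525.2740 * exp(-63354.6390/(8.314*318.8500)) = 8.3318e-06 1/s
k2/k1 = 8.3318e-06 / 3.6640e-06 = 2.2739


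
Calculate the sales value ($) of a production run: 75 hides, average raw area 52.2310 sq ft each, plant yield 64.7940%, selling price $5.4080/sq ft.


Raw_total = N * avg_area = 75 * 52.2310 = 3917.3250 sq ft
Finished = Raw_total * yield / 100 = 3917.3250 * 64.7940 / 100 = 2538.1916 sq ft
Value = Finished * price = 2538.1916 * 5.4080 = 13726.5400 $


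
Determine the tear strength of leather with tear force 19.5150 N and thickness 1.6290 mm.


Formula: Tear strength = force / thickness
Substituting: Tear strength = 19.5150 / 1.6290
Result: 11.9797 N/mm


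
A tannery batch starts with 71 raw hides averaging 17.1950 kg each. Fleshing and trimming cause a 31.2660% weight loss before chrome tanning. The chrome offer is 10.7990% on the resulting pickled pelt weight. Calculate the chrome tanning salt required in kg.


Total_raw = N * avg_wt = 71 * 17.1950 = 1220.8450 kg
Substrate = Total_raw * (1 - loss/100) = 1220.8450 * (1 - 31.2660/100) = 839.1356 kg
Chrome = Substrate * pct / 100 = 839.1356 * 10.7990 / 100 = 90.6183 kg


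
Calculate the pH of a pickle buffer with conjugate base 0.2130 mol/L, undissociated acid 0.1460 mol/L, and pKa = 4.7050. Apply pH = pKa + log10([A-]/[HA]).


ratio = [A-] / [HA] = 0.2130 / 0.1460 = 1.4589
log10(ratio) = 0.1640
pH = pKa + log10(ratio) = 4.7050 + 0.1640 = 4.8690


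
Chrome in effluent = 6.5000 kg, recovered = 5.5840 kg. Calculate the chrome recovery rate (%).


Formula: Recovery = recovered / input * 100
Substituting: Recovery = 5.5840 / 6.5000 * 100
Result: 85.9077 %


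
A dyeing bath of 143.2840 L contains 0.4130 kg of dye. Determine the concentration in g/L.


Formula: Conc = dye_mass(kg) / volume(L) * 1000
Substituting: Conc = 0.4130 / 143.2840 * 1000
Result: 2.8824 g/L


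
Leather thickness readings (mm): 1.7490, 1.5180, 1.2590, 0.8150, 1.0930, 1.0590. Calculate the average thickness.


Formula: Average = sum / n
Substituting: Average = 7.4930 / 6
Result: 1.2488 mm


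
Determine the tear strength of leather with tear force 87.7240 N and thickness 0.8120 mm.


Formula: Tear strength = force / thickness
Substituting: Tear strength = 87.7240 / 0.8120
Result: 108.0345 N/mm


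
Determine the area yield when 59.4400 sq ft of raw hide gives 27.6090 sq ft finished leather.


Formula: Yield = finished / raw * 100
Substituting: Yield = 27.6090 / 59.4400 * 100
Result: 46.4485 %


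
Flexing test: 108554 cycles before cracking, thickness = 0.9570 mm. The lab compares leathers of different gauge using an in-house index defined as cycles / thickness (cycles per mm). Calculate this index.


Formula: Index = cycles / thickness
Substituting: Index = 108554 / 0.9570
Result: 113431.5569 cycles/mm


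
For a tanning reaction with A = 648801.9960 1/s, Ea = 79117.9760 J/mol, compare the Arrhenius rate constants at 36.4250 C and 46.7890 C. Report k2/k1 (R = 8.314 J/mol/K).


T1 = 36.4250 + 273.15 = 309.5750 K; T2 = 46.7890 + 273.15 = 319.9390 K
k1 = A * exp(-Ea/(R*T1)) = 648801.9960 * exp(-79117.9760/(8.314*309.5750)) = 2.8976e-08 1/s
k2 = A * exp(-Ea/(R*T2)) = 648801.9960 * exp(-79117.9760/(8.314*319.9390)) = 7.8433e-08 1/s
k2/k1 = 7.8433e-08 / 2.8976e-08 = 2.7068


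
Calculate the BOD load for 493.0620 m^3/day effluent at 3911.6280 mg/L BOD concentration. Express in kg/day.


Formula: BOD_load = volume * conc / 1000
Substituting: BOD_load = 493.0620 * 3911.6280 / 1000
Result: 1928.6751 kg/day


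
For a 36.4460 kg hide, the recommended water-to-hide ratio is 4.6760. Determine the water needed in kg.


Formula: Water = hide_weight * ratio
Substituting: Water = 36.4460 * 4.6760
Result: 170.4215 kg


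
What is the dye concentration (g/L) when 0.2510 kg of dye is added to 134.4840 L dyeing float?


Formula: Conc = dye_mass(kg) / volume(L) * 1000
Substituting: Conc = 0.2510 / 134.4840 * 1000
Result: 1.8664 g/L


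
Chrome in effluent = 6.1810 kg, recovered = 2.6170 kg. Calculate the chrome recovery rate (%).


Formula: Recovery = recovered / input * 100
Substituting: Recovery = 2.6170 / 6.1810 * 100
Result: 42.3394 %


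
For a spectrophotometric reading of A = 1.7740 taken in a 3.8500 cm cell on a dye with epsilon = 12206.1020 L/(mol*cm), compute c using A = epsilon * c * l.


Formula: c = A / (epsilon * l)
Substituting: c = 1.7740 / (12206.1020 * 3.8500)
Result: 3.7750e-05 mol/L


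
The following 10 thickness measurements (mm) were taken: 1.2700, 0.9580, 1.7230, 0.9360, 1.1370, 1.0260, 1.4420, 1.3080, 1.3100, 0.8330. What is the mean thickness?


Formula: Average = sum / n
Substituting: Average = 11.9430 / 10
Result: 1.1943 mm


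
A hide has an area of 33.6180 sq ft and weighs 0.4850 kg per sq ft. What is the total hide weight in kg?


Formula: Weight = area * weight_per_sqft
Substituting: Weight = 33.6180 * 0.4850
Result: 16.3047 kg


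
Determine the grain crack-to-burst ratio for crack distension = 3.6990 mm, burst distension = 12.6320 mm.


Formula: Ratio = crack / burst
Substituting: Ratio = 3.6990 / 12.6320
Result: 0.2928


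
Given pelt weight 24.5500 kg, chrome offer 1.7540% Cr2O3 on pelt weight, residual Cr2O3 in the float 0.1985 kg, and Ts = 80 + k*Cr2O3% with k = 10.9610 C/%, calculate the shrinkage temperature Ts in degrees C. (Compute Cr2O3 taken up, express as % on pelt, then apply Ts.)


Offered = pelt * offer_pct / 100 = 24.5500 * 1.7540 / 100 = 0.4306 kg
Uptake = offered - residual = 0.4306 - 0.1985 = 0.2321 kg
Cr2O3% on pelt = uptake / pelt * 100 = 0.2321 / 24.5500 * 100 = 0.9454 %
Ts = 80 + k * Cr2O3% = 80 + 10.9610 * 0.9454 = 90.3630 C


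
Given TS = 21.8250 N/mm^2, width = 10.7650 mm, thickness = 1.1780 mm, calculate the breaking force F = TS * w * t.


Formula: F = TS * w * t
Substituting: F = 21.8250 * 10.7650 * 1.1780
Result: 276.7665 N


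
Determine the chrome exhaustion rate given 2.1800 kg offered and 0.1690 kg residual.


Formula: Uptake = (offered - residual) / offered * 100
Substituting: Uptake = (2.1800 - 0.1690) / 2.1800 * 100
Result: 92.2477 %


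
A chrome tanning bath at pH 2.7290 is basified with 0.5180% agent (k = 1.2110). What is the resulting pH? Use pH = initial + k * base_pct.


Formula: pH_final = pH_initial + k * base_pct
Substituting: pH_final = 2.7290 + 1.2110 * 0.5180
Result: 3.3563


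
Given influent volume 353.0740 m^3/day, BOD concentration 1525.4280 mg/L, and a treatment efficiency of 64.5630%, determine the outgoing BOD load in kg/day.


Load_in = volume * conc / 1000 = 353.0740 * 1525.4280 / 1000 = 538.5890 kg/day
Removed = Load_in * eff / 100 = 538.5890 * 64.5630 / 100 = 347.7292 kg/day
Load_out = Load_in - Removed = 538.5890 - 347.7292 = 190.8598 kg/day


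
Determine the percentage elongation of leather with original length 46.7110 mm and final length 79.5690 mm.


Formula: Elongation = (Lf - L0) / L0 * 100
Substituting: Elongation = (79.5690 - 46.7110) / 46.7110 * 100
Result: 70.3432 %


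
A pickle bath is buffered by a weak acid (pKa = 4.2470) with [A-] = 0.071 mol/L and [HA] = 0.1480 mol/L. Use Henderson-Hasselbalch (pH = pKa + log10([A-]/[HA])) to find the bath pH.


ratio = [A-] / [HA] = 0.071 / 0.1480 = 0.4797
log10(ratio) = -0.3190
pH = pKa + log10(ratio) = 4.2470 - 0.3190 = 3.9280


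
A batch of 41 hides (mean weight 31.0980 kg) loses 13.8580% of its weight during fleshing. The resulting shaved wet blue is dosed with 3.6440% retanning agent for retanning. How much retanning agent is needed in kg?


Total_raw = N * avg_wt = 41 * 31.0980 = 1275.0180 kg
Substrate = Total_raw * (1 - loss/100) = 1275.0180 * (1 - 13.8580/100) = 1098.3260 kg
Retan = Substrate * pct / 100 = 1098.3260 * 3.6440 / 100 = 40.0230 kg


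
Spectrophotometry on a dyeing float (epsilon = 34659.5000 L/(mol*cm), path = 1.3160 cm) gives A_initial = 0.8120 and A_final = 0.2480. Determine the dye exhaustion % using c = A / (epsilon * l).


c_initial = A_i / (epsilon * l) = 0.8120 / (34659.5000 * 1.3160) = 1.7802e-05 mol/L
c_final = A_f / (epsilon * l) = 0.2480 / (34659.5000 * 1.3160) = 5.4372e-06 mol/L
Exhaustion = (c_initial - c_final) / c_initial * 100 = (1.7802e-05 - 5.4372e-06) / 1.7802e-05 * 100 = 69.4581 %


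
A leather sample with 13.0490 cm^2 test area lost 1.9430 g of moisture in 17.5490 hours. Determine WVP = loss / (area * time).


Formula: WVP = loss / (area * time)
Substituting: WVP = 1.9430 / (13.0490 * 17.5490)
Result: 0.00848483 g/(cm^2*hr)


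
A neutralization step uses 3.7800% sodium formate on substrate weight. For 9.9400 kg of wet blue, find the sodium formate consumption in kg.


Formula: Neutralizer = substrate * pct / 100
Substituting: Neutralizer = 9.9400 * 3.7800 / 100
Result: 0.3757 kg


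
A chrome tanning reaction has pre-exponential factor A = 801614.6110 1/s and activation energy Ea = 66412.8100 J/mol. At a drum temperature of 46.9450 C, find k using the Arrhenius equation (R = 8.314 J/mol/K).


T_K = T_C + 273.15 = 46.9450 + 273.15 = 320.0950 K
exponent = -Ea / (R * T_K) = -66412.8100 / (8.314 * 320.0950) = -24.9553
k = A * exp(exponent) = 801614.6110 * exp(-24.9553) = 1.1642e-05 1/s


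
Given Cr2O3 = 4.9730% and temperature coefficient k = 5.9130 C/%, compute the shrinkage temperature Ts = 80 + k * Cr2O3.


Formula: Ts = 80 + k * Cr2O3
Substituting: Ts = 80 + 5.9130 * 4.9730
Result: 109.4053 C
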